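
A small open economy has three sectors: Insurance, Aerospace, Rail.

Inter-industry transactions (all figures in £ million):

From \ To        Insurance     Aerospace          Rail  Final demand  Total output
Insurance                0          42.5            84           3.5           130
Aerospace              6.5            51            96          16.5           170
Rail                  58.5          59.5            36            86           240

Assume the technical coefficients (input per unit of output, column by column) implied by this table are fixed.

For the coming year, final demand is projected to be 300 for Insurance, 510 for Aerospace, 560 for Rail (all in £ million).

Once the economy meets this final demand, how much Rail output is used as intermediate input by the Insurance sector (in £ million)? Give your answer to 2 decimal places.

z_31 = 795.93

Technical coefficients a_ij = z_ij / X_j:
  a_11 = 0/130 = 0.00, a_21 = 6.5/130 = 0.05, a_31 = 58.5/130 = 0.45
  a_12 = 42.5/170 = 0.25, a_22 = 51/170 = 0.30, a_32 = 59.5/170 = 0.35
  a_13 = 84/240 = 0.35, a_23 = 96/240 = 0.40, a_33 = 36/240 = 0.15
I − A =
  [   1.00    -0.25    -0.35]
  [  -0.05     0.70    -0.40]
  [  -0.45    -0.35     0.85]
Cofactors of I−A, C_ij = (−1)^(i+j)·(minor ij) (rows/columns in the sector order above):
  C_11 = (0.70)(0.85) − (-0.40)(-0.35) = 0.4550
  C_12 = −[(-0.05)(0.85) − (-0.40)(-0.45)] = 0.2225
  C_13 = (-0.05)(-0.35) − (0.70)(-0.45) = 0.3325
  C_21 = −[(-0.25)(0.85) − (-0.35)(-0.35)] = 0.3350
  C_22 = (1.00)(0.85) − (-0.35)(-0.45) = 0.6925
  C_23 = −[(1.00)(-0.35) − (-0.25)(-0.45)] = 0.4625
  C_31 = (-0.25)(-0.40) − (-0.35)(0.70) = 0.3450
  C_32 = −[(1.00)(-0.40) − (-0.35)(-0.05)] = 0.4175
  C_33 = (1.00)(0.70) − (-0.25)(-0.05) = 0.6875
det(I−A) = Σ_j (I−A)_1j·C_1j = (1.00)(0.4550) + (-0.25)(0.2225) + (-0.35)(0.3325) = 0.2830
adj(I−A) = Cᵀ =
  [ 0.4550   0.3350   0.3450]
  [ 0.2225   0.6925   0.4175]
  [ 0.3325   0.4625   0.6875]
(I − A)⁻¹ = adj(I−A) / det(I−A) ≈
  [   1.6078     1.1837     1.2191]
  [   0.7862     2.4470     1.4753]
  [   1.1749     1.6343     2.4293]
First solve x = (I − A)⁻¹ d = adj(I−A)·d / det(I−A); in particular x_1 = (0.4550·300 + 0.3350·510 + 0.3450·560) / 0.2830 = 500.55 / 0.2830 ≈ 1768.7279.
Intermediate flow from 3 to 1: z_31 = a_31 · x_1 = 0.45 × 500.55 / 0.2830 = 225.2475 / 0.2830 ≈ 795.93.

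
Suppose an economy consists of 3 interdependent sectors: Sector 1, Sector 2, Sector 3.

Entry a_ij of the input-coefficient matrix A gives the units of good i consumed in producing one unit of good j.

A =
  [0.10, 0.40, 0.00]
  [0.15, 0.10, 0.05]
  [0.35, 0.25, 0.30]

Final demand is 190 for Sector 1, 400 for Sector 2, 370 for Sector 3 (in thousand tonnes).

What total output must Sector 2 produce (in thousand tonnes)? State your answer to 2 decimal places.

x_2 = 576.07

I − A =
  [   0.90    -0.40     0.00]
  [  -0.15     0.90    -0.05]
  [  -0.35    -0.25     0.70]
Cofactors of I−A, C_ij = (−1)^(i+j)·(minor ij) (rows/columns in the sector order above):
  C_11 = (0.90)(0.70) − (-0.05)(-0.25) = 0.6175
  C_12 = −[(-0.15)(0.70) − (-0.05)(-0.35)] = 0.1225
  C_13 = (-0.15)(-0.25) − (0.90)(-0.35) = 0.3525
  C_21 = −[(-0.40)(0.70) − (0.00)(-0.25)] = 0.2800
  C_22 = (0.90)(0.70) − (0.00)(-0.35) = 0.6300
  C_23 = −[(0.90)(-0.25) − (-0.40)(-0.35)] = 0.3650
  C_31 = (-0.40)(-0.05) − (0.00)(0.90) = 0.0200
  C_32 = −[(0.90)(-0.05) − (0.00)(-0.15)] = 0.0450
  C_33 = (0.90)(0.90) − (-0.40)(-0.15) = 0.7500
det(I−A) = Σ_j (I−A)_1j·C_1j = (0.90)(0.6175) + (-0.40)(0.1225) + (0.00)(0.3525) = 0.50675
adj(I−A) = Cᵀ =
  [ 0.6175   0.2800   0.0200]
  [ 0.1225   0.6300   0.0450]
  [ 0.3525   0.3650   0.7500]
(I − A)⁻¹ = adj(I−A) / det(I−A) ≈
  [   1.2185     0.5525     0.0395]
  [   0.2417     1.2432     0.0888]
  [   0.6956     0.7203     1.4800]
x = (I − A)⁻¹ d = adj(I−A)·d / det(I−A), with det(I−A) = 0.50675:
  x_1 = (0.6175·190 + 0.2800·400 + 0.0200·370) / 0.50675 = 236.725 / 0.50675 ≈ 467.14
  x_2 = (0.1225·190 + 0.6300·400 + 0.0450·370) / 0.50675 = 291.925 / 0.50675 ≈ 576.07
  x_3 = (0.3525·190 + 0.3650·400 + 0.7500·370) / 0.50675 = 490.475 / 0.50675 ≈ 967.88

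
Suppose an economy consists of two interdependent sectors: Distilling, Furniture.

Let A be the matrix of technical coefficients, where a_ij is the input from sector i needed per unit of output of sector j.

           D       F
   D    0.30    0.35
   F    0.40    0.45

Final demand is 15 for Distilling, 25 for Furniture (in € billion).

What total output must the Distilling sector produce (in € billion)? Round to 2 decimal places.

I − A =
  [   0.70    -0.35]
  [  -0.40     0.55]
det(I−A) = (0.70)(0.55) − (-0.35)(-0.40) = 0.2450
adj(I−A) = [[0.55, 0.35], [0.40, 0.70]]
(I − A)⁻¹ = adj(I−A) / det(I−A) ≈
  [   2.2449     1.4286]
  [   1.6327     2.8571]
x = (I − A)⁻¹ d = adj(I−A)·d / det(I−A), with det(I−A) = 0.2450:
  x_D = (0.55·15 + 0.35·25) / 0.2450 = 17.00 / 0.2450 ≈ 69.39
  x_F = (0.40·15 + 0.70·25) / 0.2450 = 23.50 / 0.2450 ≈ 95.92

x_D = 69.39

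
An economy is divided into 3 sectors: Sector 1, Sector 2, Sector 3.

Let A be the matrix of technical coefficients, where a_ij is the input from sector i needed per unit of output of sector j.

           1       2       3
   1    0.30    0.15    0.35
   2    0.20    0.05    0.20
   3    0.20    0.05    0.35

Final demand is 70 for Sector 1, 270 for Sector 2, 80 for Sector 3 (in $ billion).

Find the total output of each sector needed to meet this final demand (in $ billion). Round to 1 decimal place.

x_1 = 311.1, x_2 = 402.3, x_3 = 249.7

I − A =
  [   0.70    -0.15    -0.35]
  [  -0.20     0.95    -0.20]
  [  -0.20    -0.05     0.65]
Cofactors of I−A, C_ij = (−1)^(i+j)·(minor ij) (rows/columns in the sector order above):
  C_11 = (0.95)(0.65) − (-0.20)(-0.05) = 0.6075
  C_12 = −[(-0.20)(0.65) − (-0.20)(-0.20)] = 0.1700
  C_13 = (-0.20)(-0.05) − (0.95)(-0.20) = 0.2000
  C_21 = −[(-0.15)(0.65) − (-0.35)(-0.05)] = 0.1150
  C_22 = (0.70)(0.65) − (-0.35)(-0.20) = 0.3850
  C_23 = −[(0.70)(-0.05) − (-0.15)(-0.20)] = 0.0650
  C_31 = (-0.15)(-0.20) − (-0.35)(0.95) = 0.3625
  C_32 = −[(0.70)(-0.20) − (-0.35)(-0.20)] = 0.2100
  C_33 = (0.70)(0.95) − (-0.15)(-0.20) = 0.6350
det(I−A) = Σ_j (I−A)_1j·C_1j = (0.70)(0.6075) + (-0.15)(0.1700) + (-0.35)(0.2000) = 0.32975
adj(I−A) = Cᵀ =
  [ 0.6075   0.1150   0.3625]
  [ 0.1700   0.3850   0.2100]
  [ 0.2000   0.0650   0.6350]
(I − A)⁻¹ = adj(I−A) / det(I−A) ≈
  [   1.8423     0.3487     1.0993]
  [   0.5155     1.1676     0.6368]
  [   0.6065     0.1971     1.9257]
x = (I − A)⁻¹ d = adj(I−A)·d / det(I−A), with det(I−A) = 0.32975:
  x_1 = (0.6075·70 + 0.1150·270 + 0.3625·80) / 0.32975 = 102.575 / 0.32975 ≈ 311.1
  x_2 = (0.1700·70 + 0.3850·270 + 0.2100·80) / 0.32975 = 132.65 / 0.32975 ≈ 402.3
  x_3 = (0.2000·70 + 0.0650·270 + 0.6350·80) / 0.32975 = 82.35 / 0.32975 ≈ 249.7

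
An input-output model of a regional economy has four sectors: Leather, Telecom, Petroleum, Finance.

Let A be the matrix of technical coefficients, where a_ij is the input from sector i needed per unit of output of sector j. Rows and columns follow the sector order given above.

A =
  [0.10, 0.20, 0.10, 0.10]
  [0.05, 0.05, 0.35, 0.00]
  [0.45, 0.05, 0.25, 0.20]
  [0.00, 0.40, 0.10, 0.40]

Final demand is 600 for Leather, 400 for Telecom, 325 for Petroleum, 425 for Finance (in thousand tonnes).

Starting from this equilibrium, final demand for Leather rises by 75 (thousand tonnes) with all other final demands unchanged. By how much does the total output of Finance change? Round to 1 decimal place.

Δx_F = 33.4

I − A =
  [   0.90    -0.20    -0.10    -0.10]
  [  -0.05     0.95    -0.35     0.00]
  [  -0.45    -0.05     0.75    -0.20]
  [   0.00    -0.40    -0.10     0.60]
Compute the cofactors C_ij = (−1)^(i+j)·(3×3 minor ij) of I−A; the adjugate is their transpose:
adj(I−A) = Cᵀ =
  [ 0.3700   0.1275   0.1225   0.1025]
  [ 0.1160   0.3555   0.1925   0.0835]
  [ 0.2620   0.1710   0.5050   0.2120]
  [ 0.1210   0.2655   0.2125   0.5435]
det(I−A) = Σ_j (I−A)_1j·C_1j = (0.90)(0.3700) + (-0.20)(0.1160) + (-0.10)(0.2620) + (-0.10)(0.1210) = 0.2715
(I − A)⁻¹ = adj(I−A) / det(I−A) ≈
  [   1.3628     0.4696     0.4512     0.3775]
  [   0.4273     1.3094     0.7090     0.3076]
  [   0.9650     0.6298     1.8600     0.7808]
  [   0.4457     0.9779     0.7827     2.0018]
Δx = (I − A)⁻¹ Δd with Δd having +75 in the Leather component and 0 elsewhere.
So Δx_F = L_FL · (+75), where L_FL = adj(I−A)_FL / det(I−A) = 0.1210 / 0.2715.
Δx_F = 0.1210 × (+75) / 0.2715 = 9.075 / 0.2715 ≈ 33.4.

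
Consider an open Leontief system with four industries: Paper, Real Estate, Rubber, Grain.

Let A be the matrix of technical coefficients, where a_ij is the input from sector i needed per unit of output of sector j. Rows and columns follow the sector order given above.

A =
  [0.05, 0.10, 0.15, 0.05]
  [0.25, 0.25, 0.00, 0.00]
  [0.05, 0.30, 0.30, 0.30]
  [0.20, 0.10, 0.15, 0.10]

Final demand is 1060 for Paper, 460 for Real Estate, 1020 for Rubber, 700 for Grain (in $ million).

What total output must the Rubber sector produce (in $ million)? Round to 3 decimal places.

I − A =
  [   0.95    -0.10    -0.15    -0.05]
  [  -0.25     0.75     0.00     0.00]
  [  -0.05    -0.30     0.70    -0.30]
  [  -0.20    -0.10    -0.15     0.90]
Compute the cofactors C_ij = (−1)^(i+j)·(3×3 minor ij) of I−A; the adjugate is their transpose:
adj(I−A) = Cᵀ =
  [ 0.438750   0.109250   0.106875   0.060000]
  [ 0.146250   0.532625   0.035625   0.020000]
  [ 0.153750   0.292750   0.610000   0.211875]
  [ 0.139375   0.132250   0.129375   0.464375]
det(I−A) = Σ_j (I−A)_1j·C_1j = (0.95)(0.438750) + (-0.10)(0.146250) + (-0.15)(0.153750) + (-0.05)(0.139375) = 0.37215625
(I − A)⁻¹ = adj(I−A) / det(I−A) ≈
  [   1.1789     0.2936     0.2872     0.1612]
  [   0.3930     1.4312     0.0957     0.0537]
  [   0.4131     0.7866     1.6391     0.5693]
  [   0.3745     0.3554     0.3476     1.2478]
x = (I − A)⁻¹ d = adj(I−A)·d / det(I−A), with det(I−A) = 0.37215625:
  x_1 = (0.438750·1060 + 0.109250·460 + 0.106875·1020 + 0.060000·700) / 0.37215625 = 666.3425 / 0.37215625 ≈ 1790.491
  x_2 = (0.146250·1060 + 0.532625·460 + 0.035625·1020 + 0.020000·700) / 0.37215625 = 450.37 / 0.37215625 ≈ 1210.164
  x_3 = (0.153750·1060 + 0.292750·460 + 0.610000·1020 + 0.211875·700) / 0.37215625 = 1068.1525 / 0.37215625 ≈ 2870.172
  x_4 = (0.139375·1060 + 0.132250·460 + 0.129375·1020 + 0.464375·700) / 0.37215625 = 665.5975 / 0.37215625 ≈ 1788.489

x_3 = 2870.172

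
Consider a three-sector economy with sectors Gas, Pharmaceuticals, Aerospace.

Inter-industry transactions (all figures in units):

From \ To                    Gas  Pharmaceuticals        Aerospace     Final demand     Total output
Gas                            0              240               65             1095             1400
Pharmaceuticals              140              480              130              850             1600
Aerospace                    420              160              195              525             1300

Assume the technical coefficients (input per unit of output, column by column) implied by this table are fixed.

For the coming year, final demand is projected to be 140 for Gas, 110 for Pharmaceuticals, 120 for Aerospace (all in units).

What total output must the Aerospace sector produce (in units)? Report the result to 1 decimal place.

x_A = 231.6

Technical coefficients a_ij = z_ij / X_j:
  a_GG = 0/1400 = 0.00, a_PG = 140/1400 = 0.10, a_AG = 420/1400 = 0.30
  a_GP = 240/1600 = 0.15, a_PP = 480/1600 = 0.30, a_AP = 160/1600 = 0.10
  a_GA = 65/1300 = 0.05, a_PA = 130/1300 = 0.10, a_AA = 195/1300 = 0.15
I − A =
  [   1.00    -0.15    -0.05]
  [  -0.10     0.70    -0.10]
  [  -0.30    -0.10     0.85]
Cofactors of I−A, C_ij = (−1)^(i+j)·(minor ij) (rows/columns in the sector order above):
  C_11 = (0.70)(0.85) − (-0.10)(-0.10) = 0.5850
  C_12 = −[(-0.10)(0.85) − (-0.10)(-0.30)] = 0.1150
  C_13 = (-0.10)(-0.10) − (0.70)(-0.30) = 0.2200
  C_21 = −[(-0.15)(0.85) − (-0.05)(-0.10)] = 0.1325
  C_22 = (1.00)(0.85) − (-0.05)(-0.30) = 0.8350
  C_23 = −[(1.00)(-0.10) − (-0.15)(-0.30)] = 0.1450
  C_31 = (-0.15)(-0.10) − (-0.05)(0.70) = 0.0500
  C_32 = −[(1.00)(-0.10) − (-0.05)(-0.10)] = 0.1050
  C_33 = (1.00)(0.70) − (-0.15)(-0.10) = 0.6850
det(I−A) = Σ_j (I−A)_1j·C_1j = (1.00)(0.5850) + (-0.15)(0.1150) + (-0.05)(0.2200) = 0.55675
adj(I−A) = Cᵀ =
  [ 0.5850   0.1325   0.0500]
  [ 0.1150   0.8350   0.1050]
  [ 0.2200   0.1450   0.6850]
(I − A)⁻¹ = adj(I−A) / det(I−A) ≈
  [   1.0507     0.2380     0.0898]
  [   0.2066     1.4998     0.1886]
  [   0.3952     0.2604     1.2304]
x = (I − A)⁻¹ d = adj(I−A)·d / det(I−A), with det(I−A) = 0.55675:
  x_G = (0.5850·140 + 0.1325·110 + 0.0500·120) / 0.55675 = 102.475 / 0.55675 ≈ 184.1
  x_P = (0.1150·140 + 0.8350·110 + 0.1050·120) / 0.55675 = 120.55 / 0.55675 ≈ 216.5
  x_A = (0.2200·140 + 0.1450·110 + 0.6850·120) / 0.55675 = 128.95 / 0.55675 ≈ 231.6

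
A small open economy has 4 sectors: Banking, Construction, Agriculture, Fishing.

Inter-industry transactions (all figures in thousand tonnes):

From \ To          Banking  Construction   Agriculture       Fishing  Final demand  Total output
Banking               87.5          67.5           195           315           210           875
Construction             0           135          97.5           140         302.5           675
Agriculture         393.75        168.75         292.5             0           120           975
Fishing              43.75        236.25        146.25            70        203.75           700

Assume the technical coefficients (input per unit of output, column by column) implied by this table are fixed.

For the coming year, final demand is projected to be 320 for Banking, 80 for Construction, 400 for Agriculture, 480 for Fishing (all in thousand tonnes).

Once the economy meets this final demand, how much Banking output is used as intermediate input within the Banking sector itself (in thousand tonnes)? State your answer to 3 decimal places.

z_11 = 133.804

Technical coefficients a_ij = z_ij / X_j:
  a_11 = 87.5/875 = 0.10, a_21 = 0/875 = 0.00, a_31 = 393.75/875 = 0.45, a_41 = 43.75/875 = 0.05
  a_12 = 67.5/675 = 0.10, a_22 = 135/675 = 0.20, a_32 = 168.75/675 = 0.25, a_42 = 236.25/675 = 0.35
  a_13 = 195/975 = 0.20, a_23 = 97.5/975 = 0.10, a_33 = 292.5/975 = 0.30, a_43 = 146.25/975 = 0.15
  a_14 = 315/700 = 0.45, a_24 = 140/700 = 0.20, a_34 = 0/700 = 0.00, a_44 = 70/700 = 0.10
I − A =
  [   0.90    -0.10    -0.20    -0.45]
  [   0.00     0.80    -0.10    -0.20]
  [  -0.45    -0.25     0.70     0.00]
  [  -0.05    -0.35    -0.15     0.90]
Compute the cofactors C_ij = (−1)^(i+j)·(3×3 minor ij) of I−A; the adjugate is their transpose:
adj(I−A) = Cᵀ =
  [ 0.425000   0.235125   0.211750   0.264750]
  [ 0.061000   0.439875   0.107750   0.128250]
  [ 0.295000   0.308250   0.566000   0.216000]
  [ 0.096500   0.235500   0.148000   0.405000]
det(I−A) = Σ_j (I−A)_1j·C_1j = (0.90)(0.425000) + (-0.10)(0.061000) + (-0.20)(0.295000) + (-0.45)(0.096500) = 0.273975
(I − A)⁻¹ = adj(I−A) / det(I−A) ≈
  [   1.5512     0.8582     0.7729     0.9663]
  [   0.2226     1.6055     0.3933     0.4681]
  [   1.0767     1.1251     2.0659     0.7884]
  [   0.3522     0.8596     0.5402     1.4782]
First solve x = (I − A)⁻¹ d = adj(I−A)·d / det(I−A); in particular x_1 = (0.425000·320 + 0.235125·80 + 0.211750·400 + 0.264750·480) / 0.273975 = 366.59 / 0.273975 ≈ 1338.04179.
Intermediate flow from 1 to 1: z_11 = a_11 · x_1 = 0.10 × 366.59 / 0.273975 = 36.659 / 0.273975 ≈ 133.804.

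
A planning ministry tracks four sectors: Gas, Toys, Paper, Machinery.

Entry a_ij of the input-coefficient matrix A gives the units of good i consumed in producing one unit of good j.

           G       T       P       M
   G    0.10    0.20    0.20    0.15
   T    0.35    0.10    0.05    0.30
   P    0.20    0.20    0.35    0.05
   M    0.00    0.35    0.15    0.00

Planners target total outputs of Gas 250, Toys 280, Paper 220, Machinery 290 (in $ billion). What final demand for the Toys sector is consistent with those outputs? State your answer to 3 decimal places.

d_T = 66.500

I − A =
  [   0.90    -0.20    -0.20    -0.15]
  [  -0.35     0.90    -0.05    -0.30]
  [  -0.20    -0.20     0.65    -0.05]
  [   0.00    -0.35    -0.15     1.00]
d = (I − A) x:
  d_G = (+0.90)·250 + (-0.20)·280 + (-0.20)·220 + (-0.15)·290 = 81.500
  d_T = (-0.35)·250 + (+0.90)·280 + (-0.05)·220 + (-0.30)·290 = 66.500
  d_P = (-0.20)·250 + (-0.20)·280 + (+0.65)·220 + (-0.05)·290 = 22.500
  d_M = (+0.00)·250 + (-0.35)·280 + (-0.15)·220 + (+1.00)·290 = 159.000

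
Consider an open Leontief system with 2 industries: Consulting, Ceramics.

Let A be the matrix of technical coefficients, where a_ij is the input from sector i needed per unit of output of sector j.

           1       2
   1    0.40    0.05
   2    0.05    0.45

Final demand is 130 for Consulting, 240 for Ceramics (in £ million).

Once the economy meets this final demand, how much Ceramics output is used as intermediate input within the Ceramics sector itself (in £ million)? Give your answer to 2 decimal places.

z_22 = 206.79

I − A =
  [   0.60    -0.05]
  [  -0.05     0.55]
det(I−A) = (0.60)(0.55) − (-0.05)(-0.05) = 0.3275
adj(I−A) = [[0.55, 0.05], [0.05, 0.60]]
(I − A)⁻¹ = adj(I−A) / det(I−A) ≈
  [   1.6794     0.1527]
  [   0.1527     1.8321]
First solve x = (I − A)⁻¹ d = adj(I−A)·d / det(I−A); in particular x_2 = (0.05·130 + 0.60·240) / 0.3275 = 150.50 / 0.3275 ≈ 459.5420.
Intermediate flow from 2 to 2: z_22 = a_22 · x_2 = 0.45 × 150.50 / 0.3275 = 67.725 / 0.3275 ≈ 206.79.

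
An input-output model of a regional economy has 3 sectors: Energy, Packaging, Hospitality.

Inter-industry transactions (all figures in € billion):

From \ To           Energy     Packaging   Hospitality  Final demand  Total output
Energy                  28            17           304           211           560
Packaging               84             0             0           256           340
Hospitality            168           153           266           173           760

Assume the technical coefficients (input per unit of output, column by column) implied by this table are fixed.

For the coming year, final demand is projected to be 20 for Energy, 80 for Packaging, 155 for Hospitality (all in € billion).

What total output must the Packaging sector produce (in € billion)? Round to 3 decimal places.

x_P = 109.638

Technical coefficients a_ij = z_ij / X_j:
  a_EE = 28/560 = 0.05, a_PE = 84/560 = 0.15, a_HE = 168/560 = 0.30
  a_EP = 17/340 = 0.05, a_PP = 0/340 = 0.00, a_HP = 153/340 = 0.45
  a_EH = 304/760 = 0.40, a_PH = 0/760 = 0.00, a_HH = 266/760 = 0.35
I − A =
  [   0.95    -0.05    -0.40]
  [  -0.15     1.00     0.00]
  [  -0.30    -0.45     0.65]
Cofactors of I−A, C_ij = (−1)^(i+j)·(minor ij) (rows/columns in the sector order above):
  C_11 = (1.00)(0.65) − (0.00)(-0.45) = 0.6500
  C_12 = −[(-0.15)(0.65) − (0.00)(-0.30)] = 0.0975
  C_13 = (-0.15)(-0.45) − (1.00)(-0.30) = 0.3675
  C_21 = −[(-0.05)(0.65) − (-0.40)(-0.45)] = 0.2125
  C_22 = (0.95)(0.65) − (-0.40)(-0.30) = 0.4975
  C_23 = −[(0.95)(-0.45) − (-0.05)(-0.30)] = 0.4425
  C_31 = (-0.05)(0.00) − (-0.40)(1.00) = 0.4000
  C_32 = −[(0.95)(0.00) − (-0.40)(-0.15)] = 0.0600
  C_33 = (0.95)(1.00) − (-0.05)(-0.15) = 0.9425
det(I−A) = Σ_j (I−A)_1j·C_1j = (0.95)(0.6500) + (-0.05)(0.0975) + (-0.40)(0.3675) = 0.465625
adj(I−A) = Cᵀ =
  [ 0.6500   0.2125   0.4000]
  [ 0.0975   0.4975   0.0600]
  [ 0.3675   0.4425   0.9425]
(I − A)⁻¹ = adj(I−A) / det(I−A) ≈
  [   1.3960     0.4564     0.8591]
  [   0.2094     1.0685     0.1289]
  [   0.7893     0.9503     2.0242]
x = (I − A)⁻¹ d = adj(I−A)·d / det(I−A), with det(I−A) = 0.465625:
  x_E = (0.6500·20 + 0.2125·80 + 0.4000·155) / 0.465625 = 92.00 / 0.465625 ≈ 197.584
  x_P = (0.0975·20 + 0.4975·80 + 0.0600·155) / 0.465625 = 51.05 / 0.465625 ≈ 109.638
  x_H = (0.3675·20 + 0.4425·80 + 0.9425·155) / 0.465625 = 188.8375 / 0.465625 ≈ 405.557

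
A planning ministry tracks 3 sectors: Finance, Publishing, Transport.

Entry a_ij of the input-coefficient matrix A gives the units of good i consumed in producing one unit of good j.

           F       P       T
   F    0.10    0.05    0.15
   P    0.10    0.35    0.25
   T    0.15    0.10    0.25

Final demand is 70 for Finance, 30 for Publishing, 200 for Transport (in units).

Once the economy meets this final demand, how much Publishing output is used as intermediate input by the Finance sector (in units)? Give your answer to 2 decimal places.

z_PF = 14.18

I − A =
  [   0.90    -0.05    -0.15]
  [  -0.10     0.65    -0.25]
  [  -0.15    -0.10     0.75]
Cofactors of I−A, C_ij = (−1)^(i+j)·(minor ij) (rows/columns in the sector order above):
  C_11 = (0.65)(0.75) − (-0.25)(-0.10) = 0.4625
  C_12 = −[(-0.10)(0.75) − (-0.25)(-0.15)] = 0.1125
  C_13 = (-0.10)(-0.10) − (0.65)(-0.15) = 0.1075
  C_21 = −[(-0.05)(0.75) − (-0.15)(-0.10)] = 0.0525
  C_22 = (0.90)(0.75) − (-0.15)(-0.15) = 0.6525
  C_23 = −[(0.90)(-0.10) − (-0.05)(-0.15)] = 0.0975
  C_31 = (-0.05)(-0.25) − (-0.15)(0.65) = 0.1100
  C_32 = −[(0.90)(-0.25) − (-0.15)(-0.10)] = 0.2400
  C_33 = (0.90)(0.65) − (-0.05)(-0.10) = 0.5800
det(I−A) = Σ_j (I−A)_1j·C_1j = (0.90)(0.4625) + (-0.05)(0.1125) + (-0.15)(0.1075) = 0.3945
adj(I−A) = Cᵀ =
  [ 0.4625   0.0525   0.1100]
  [ 0.1125   0.6525   0.2400]
  [ 0.1075   0.0975   0.5800]
(I − A)⁻¹ = adj(I−A) / det(I−A) ≈
  [   1.1724     0.1331     0.2788]
  [   0.2852     1.6540     0.6084]
  [   0.2725     0.2471     1.4702]
First solve x = (I − A)⁻¹ d = adj(I−A)·d / det(I−A); in particular x_F = (0.4625·70 + 0.0525·30 + 0.1100·200) / 0.3945 = 55.95 / 0.3945 ≈ 141.8251.
Intermediate flow from P to F: z_PF = a_PF · x_F = 0.10 × 55.95 / 0.3945 = 5.595 / 0.3945 ≈ 14.18.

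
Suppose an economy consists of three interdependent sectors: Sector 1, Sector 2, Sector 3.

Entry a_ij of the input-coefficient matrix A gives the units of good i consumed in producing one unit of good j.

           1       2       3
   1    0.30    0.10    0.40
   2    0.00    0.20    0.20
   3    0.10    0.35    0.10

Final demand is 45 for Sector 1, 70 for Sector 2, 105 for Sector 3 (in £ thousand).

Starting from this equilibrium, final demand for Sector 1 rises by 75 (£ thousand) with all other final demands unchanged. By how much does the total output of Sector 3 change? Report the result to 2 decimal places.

Δx_3 = 14.25

I − A =
  [   0.70    -0.10    -0.40]
  [   0.00     0.80    -0.20]
  [  -0.10    -0.35     0.90]
Cofactors of I−A, C_ij = (−1)^(i+j)·(minor ij) (rows/columns in the sector order above):
  C_11 = (0.80)(0.90) − (-0.20)(-0.35) = 0.6500
  C_12 = −[(0.00)(0.90) − (-0.20)(-0.10)] = 0.0200
  C_13 = (0.00)(-0.35) − (0.80)(-0.10) = 0.0800
  C_21 = −[(-0.10)(0.90) − (-0.40)(-0.35)] = 0.2300
  C_22 = (0.70)(0.90) − (-0.40)(-0.10) = 0.5900
  C_23 = −[(0.70)(-0.35) − (-0.10)(-0.10)] = 0.2550
  C_31 = (-0.10)(-0.20) − (-0.40)(0.80) = 0.3400
  C_32 = −[(0.70)(-0.20) − (-0.40)(0.00)] = 0.1400
  C_33 = (0.70)(0.80) − (-0.10)(0.00) = 0.5600
det(I−A) = Σ_j (I−A)_1j·C_1j = (0.70)(0.6500) + (-0.10)(0.0200) + (-0.40)(0.0800) = 0.4210
adj(I−A) = Cᵀ =
  [ 0.6500   0.2300   0.3400]
  [ 0.0200   0.5900   0.1400]
  [ 0.0800   0.2550   0.5600]
(I − A)⁻¹ = adj(I−A) / det(I−A) ≈
  [   1.5439     0.5463     0.8076]
  [   0.0475     1.4014     0.3325]
  [   0.1900     0.6057     1.3302]
Δx = (I − A)⁻¹ Δd with Δd having +75 in the Sector 1 component and 0 elsewhere.
So Δx_3 = L_31 · (+75), where L_31 = adj(I−A)_31 / det(I−A) = 0.0800 / 0.4210.
Δx_3 = 0.0800 × (+75) / 0.4210 = 6.00 / 0.4210 ≈ 14.25.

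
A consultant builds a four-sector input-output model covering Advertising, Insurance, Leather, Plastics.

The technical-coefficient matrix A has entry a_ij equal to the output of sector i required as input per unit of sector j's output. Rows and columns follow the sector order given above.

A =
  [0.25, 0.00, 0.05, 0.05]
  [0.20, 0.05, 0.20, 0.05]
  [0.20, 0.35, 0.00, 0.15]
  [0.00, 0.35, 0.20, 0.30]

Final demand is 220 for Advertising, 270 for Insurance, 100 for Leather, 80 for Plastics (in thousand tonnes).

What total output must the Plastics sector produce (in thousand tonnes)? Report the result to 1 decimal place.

I − A =
  [   0.75     0.00    -0.05    -0.05]
  [  -0.20     0.95    -0.20    -0.05]
  [  -0.20    -0.35     1.00    -0.15]
  [   0.00    -0.35    -0.20     0.70]
Compute the cofactors C_ij = (−1)^(i+j)·(3×3 minor ij) of I−A; the adjugate is their transpose:
adj(I−A) = Cᵀ =
  [ 0.556000   0.035875   0.045375   0.052000]
  [ 0.164000   0.493500   0.121500   0.073000]
  [ 0.189000   0.226625   0.482125   0.133000]
  [ 0.136000   0.311500   0.198500   0.647000]
det(I−A) = Σ_j (I−A)_1j·C_1j = (0.75)(0.556000) + (0.00)(0.164000) + (-0.05)(0.189000) + (-0.05)(0.136000) = 0.40075
(I − A)⁻¹ = adj(I−A) / det(I−A) ≈
  [   1.3874     0.0895     0.1132     0.1298]
  [   0.4092     1.2314     0.3032     0.1822]
  [   0.4716     0.5655     1.2031     0.3319]
  [   0.3394     0.7773     0.4953     1.6145]
x = (I − A)⁻¹ d = adj(I−A)·d / det(I−A), with det(I−A) = 0.40075:
  x_1 = (0.556000·220 + 0.035875·270 + 0.045375·100 + 0.052000·80) / 0.40075 = 140.70375 / 0.40075 ≈ 351.1
  x_2 = (0.164000·220 + 0.493500·270 + 0.121500·100 + 0.073000·80) / 0.40075 = 187.315 / 0.40075 ≈ 467.4
  x_3 = (0.189000·220 + 0.226625·270 + 0.482125·100 + 0.133000·80) / 0.40075 = 161.62125 / 0.40075 ≈ 403.3
  x_4 = (0.136000·220 + 0.311500·270 + 0.198500·100 + 0.647000·80) / 0.40075 = 185.635 / 0.40075 ≈ 463.2

x_4 = 463.2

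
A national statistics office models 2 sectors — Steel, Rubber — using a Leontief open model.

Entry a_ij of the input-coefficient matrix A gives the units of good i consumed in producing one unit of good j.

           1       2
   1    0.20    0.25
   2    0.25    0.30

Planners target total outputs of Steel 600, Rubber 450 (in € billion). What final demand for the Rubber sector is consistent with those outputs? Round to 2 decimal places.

I − A =
  [   0.80    -0.25]
  [  -0.25     0.70]
d = (I − A) x:
  d_1 = (+0.80)·600 + (-0.25)·450 = 367.50
  d_2 = (-0.25)·600 + (+0.70)·450 = 165.00

d_2 = 165.00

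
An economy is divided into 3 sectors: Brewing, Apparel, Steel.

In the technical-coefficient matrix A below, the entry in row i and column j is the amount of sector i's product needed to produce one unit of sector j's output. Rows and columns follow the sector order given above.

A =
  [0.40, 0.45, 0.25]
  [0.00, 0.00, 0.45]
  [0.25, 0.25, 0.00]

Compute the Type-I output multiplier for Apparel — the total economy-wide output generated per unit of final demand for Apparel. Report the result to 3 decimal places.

m_A = 3.130

I − A =
  [   0.60    -0.45    -0.25]
  [   0.00     1.00    -0.45]
  [  -0.25    -0.25     1.00]
Cofactors of I−A, C_ij = (−1)^(i+j)·(minor ij) (rows/columns in the sector order above):
  C_11 = (1.00)(1.00) − (-0.45)(-0.25) = 0.8875
  C_12 = −[(0.00)(1.00) − (-0.45)(-0.25)] = 0.1125
  C_13 = (0.00)(-0.25) − (1.00)(-0.25) = 0.2500
  C_21 = −[(-0.45)(1.00) − (-0.25)(-0.25)] = 0.5125
  C_22 = (0.60)(1.00) − (-0.25)(-0.25) = 0.5375
  C_23 = −[(0.60)(-0.25) − (-0.45)(-0.25)] = 0.2625
  C_31 = (-0.45)(-0.45) − (-0.25)(1.00) = 0.4525
  C_32 = −[(0.60)(-0.45) − (-0.25)(0.00)] = 0.2700
  C_33 = (0.60)(1.00) − (-0.45)(0.00) = 0.6000
det(I−A) = Σ_j (I−A)_1j·C_1j = (0.60)(0.8875) + (-0.45)(0.1125) + (-0.25)(0.2500) = 0.419375
adj(I−A) = Cᵀ =
  [ 0.8875   0.5125   0.4525]
  [ 0.1125   0.5375   0.2700]
  [ 0.2500   0.2625   0.6000]
(I − A)⁻¹ = adj(I−A) / det(I−A) ≈
  [   2.1162     1.2221     1.0790]
  [   0.2683     1.2817     0.6438]
  [   0.5961     0.6259     1.4307]
The output multiplier for sector j is the column-j sum of the Leontief inverse (I − A)⁻¹ = adj(I−A) / det(I−A).
Column A of adj(I−A): (0.5125, 0.5375, 0.2625); det(I−A) = 0.419375.
m_A = (0.5125 + 0.5375 + 0.2625) / 0.419375 = 1.3125 / 0.419375 ≈ 3.130.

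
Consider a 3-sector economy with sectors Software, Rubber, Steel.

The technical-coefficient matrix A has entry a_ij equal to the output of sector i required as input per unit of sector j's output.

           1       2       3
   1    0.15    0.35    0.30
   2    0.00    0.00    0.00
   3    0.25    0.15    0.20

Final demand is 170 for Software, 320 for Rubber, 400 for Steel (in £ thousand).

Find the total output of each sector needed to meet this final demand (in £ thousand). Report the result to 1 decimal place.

x_1 = 595.0, x_2 = 320.0, x_3 = 746.0

I − A =
  [   0.85    -0.35    -0.30]
  [   0.00     1.00     0.00]
  [  -0.25    -0.15     0.80]
Cofactors of I−A, C_ij = (−1)^(i+j)·(minor ij) (rows/columns in the sector order above):
  C_11 = (1.00)(0.80) − (0.00)(-0.15) = 0.8000
  C_12 = −[(0.00)(0.80) − (0.00)(-0.25)] = 0.0000
  C_13 = (0.00)(-0.15) − (1.00)(-0.25) = 0.2500
  C_21 = −[(-0.35)(0.80) − (-0.30)(-0.15)] = 0.3250
  C_22 = (0.85)(0.80) − (-0.30)(-0.25) = 0.6050
  C_23 = −[(0.85)(-0.15) − (-0.35)(-0.25)] = 0.2150
  C_31 = (-0.35)(0.00) − (-0.30)(1.00) = 0.3000
  C_32 = −[(0.85)(0.00) − (-0.30)(0.00)] = 0.0000
  C_33 = (0.85)(1.00) − (-0.35)(0.00) = 0.8500
det(I−A) = Σ_j (I−A)_1j·C_1j = (0.85)(0.8000) + (-0.35)(0.0000) + (-0.30)(0.2500) = 0.6050
adj(I−A) = Cᵀ =
  [ 0.8000   0.3250   0.3000]
  [ 0.0000   0.6050   0.0000]
  [ 0.2500   0.2150   0.8500]
(I − A)⁻¹ = adj(I−A) / det(I−A) ≈
  [   1.3223     0.5372     0.4959]
  [   0.0000     1.0000     0.0000]
  [   0.4132     0.3554     1.4050]
x = (I − A)⁻¹ d = adj(I−A)·d / det(I−A), with det(I−A) = 0.6050:
  x_1 = (0.8000·170 + 0.3250·320 + 0.3000·400) / 0.6050 = 360.00 / 0.6050 ≈ 595.0
  x_2 = (0.0000·170 + 0.6050·320 + 0.0000·400) / 0.6050 = 193.60 / 0.6050 = 320.0
  x_3 = (0.2500·170 + 0.2150·320 + 0.8500·400) / 0.6050 = 451.30 / 0.6050 ≈ 746.0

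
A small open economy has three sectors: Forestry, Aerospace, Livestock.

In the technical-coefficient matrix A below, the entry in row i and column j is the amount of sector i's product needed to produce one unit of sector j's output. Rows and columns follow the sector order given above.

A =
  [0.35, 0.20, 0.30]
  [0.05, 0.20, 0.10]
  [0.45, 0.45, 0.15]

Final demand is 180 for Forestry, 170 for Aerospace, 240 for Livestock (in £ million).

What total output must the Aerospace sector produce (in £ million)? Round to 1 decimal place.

x_2 = 377.6

I − A =
  [   0.65    -0.20    -0.30]
  [  -0.05     0.80    -0.10]
  [  -0.45    -0.45     0.85]
Cofactors of I−A, C_ij = (−1)^(i+j)·(minor ij) (rows/columns in the sector order above):
  C_11 = (0.80)(0.85) − (-0.10)(-0.45) = 0.6350
  C_12 = −[(-0.05)(0.85) − (-0.10)(-0.45)] = 0.0875
  C_13 = (-0.05)(-0.45) − (0.80)(-0.45) = 0.3825
  C_21 = −[(-0.20)(0.85) − (-0.30)(-0.45)] = 0.3050
  C_22 = (0.65)(0.85) − (-0.30)(-0.45) = 0.4175
  C_23 = −[(0.65)(-0.45) − (-0.20)(-0.45)] = 0.3825
  C_31 = (-0.20)(-0.10) − (-0.30)(0.80) = 0.2600
  C_32 = −[(0.65)(-0.10) − (-0.30)(-0.05)] = 0.0800
  C_33 = (0.65)(0.80) − (-0.20)(-0.05) = 0.5100
det(I−A) = Σ_j (I−A)_1j·C_1j = (0.65)(0.6350) + (-0.20)(0.0875) + (-0.30)(0.3825) = 0.2805
adj(I−A) = Cᵀ =
  [ 0.6350   0.3050   0.2600]
  [ 0.0875   0.4175   0.0800]
  [ 0.3825   0.3825   0.5100]
(I − A)⁻¹ = adj(I−A) / det(I−A) ≈
  [   2.2638     1.0873     0.9269]
  [   0.3119     1.4884     0.2852]
  [   1.3636     1.3636     1.8182]
x = (I − A)⁻¹ d = adj(I−A)·d / det(I−A), with det(I−A) = 0.2805:
  x_1 = (0.6350·180 + 0.3050·170 + 0.2600·240) / 0.2805 = 228.55 / 0.2805 ≈ 814.8
  x_2 = (0.0875·180 + 0.4175·170 + 0.0800·240) / 0.2805 = 105.925 / 0.2805 ≈ 377.6
  x_3 = (0.3825·180 + 0.3825·170 + 0.5100·240) / 0.2805 = 256.275 / 0.2805 ≈ 913.6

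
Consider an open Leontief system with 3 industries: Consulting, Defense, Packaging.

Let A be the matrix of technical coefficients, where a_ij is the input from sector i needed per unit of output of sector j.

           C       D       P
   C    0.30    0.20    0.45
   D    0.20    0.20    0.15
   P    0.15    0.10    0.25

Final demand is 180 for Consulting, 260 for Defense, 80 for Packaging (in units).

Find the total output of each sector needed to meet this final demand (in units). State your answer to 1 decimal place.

I − A =
  [   0.70    -0.20    -0.45]
  [  -0.20     0.80    -0.15]
  [  -0.15    -0.10     0.75]
Cofactors of I−A, C_ij = (−1)^(i+j)·(minor ij) (rows/columns in the sector order above):
  C_11 = (0.80)(0.75) − (-0.15)(-0.10) = 0.5850
  C_12 = −[(-0.20)(0.75) − (-0.15)(-0.15)] = 0.1725
  C_13 = (-0.20)(-0.10) − (0.80)(-0.15) = 0.1400
  C_21 = −[(-0.20)(0.75) − (-0.45)(-0.10)] = 0.1950
  C_22 = (0.70)(0.75) − (-0.45)(-0.15) = 0.4575
  C_23 = −[(0.70)(-0.10) − (-0.20)(-0.15)] = 0.1000
  C_31 = (-0.20)(-0.15) − (-0.45)(0.80) = 0.3900
  C_32 = −[(0.70)(-0.15) − (-0.45)(-0.20)] = 0.1950
  C_33 = (0.70)(0.80) − (-0.20)(-0.20) = 0.5200
det(I−A) = Σ_j (I−A)_1j·C_1j = (0.70)(0.5850) + (-0.20)(0.1725) + (-0.45)(0.1400) = 0.3120
adj(I−A) = Cᵀ =
  [ 0.5850   0.1950   0.3900]
  [ 0.1725   0.4575   0.1950]
  [ 0.1400   0.1000   0.5200]
(I − A)⁻¹ = adj(I−A) / det(I−A) ≈
  [   1.8750     0.6250     1.2500]
  [   0.5529     1.4663     0.6250]
  [   0.4487     0.3205     1.6667]
x = (I − A)⁻¹ d = adj(I−A)·d / det(I−A), with det(I−A) = 0.3120:
  x_C = (0.5850·180 + 0.1950·260 + 0.3900·80) / 0.3120 = 187.20 / 0.3120 = 600.0
  x_D = (0.1725·180 + 0.4575·260 + 0.1950·80) / 0.3120 = 165.60 / 0.3120 ≈ 530.8
  x_P = (0.1400·180 + 0.1000·260 + 0.5200·80) / 0.3120 = 92.80 / 0.3120 ≈ 297.4

x_C = 600.0, x_D = 530.8, x_P = 297.4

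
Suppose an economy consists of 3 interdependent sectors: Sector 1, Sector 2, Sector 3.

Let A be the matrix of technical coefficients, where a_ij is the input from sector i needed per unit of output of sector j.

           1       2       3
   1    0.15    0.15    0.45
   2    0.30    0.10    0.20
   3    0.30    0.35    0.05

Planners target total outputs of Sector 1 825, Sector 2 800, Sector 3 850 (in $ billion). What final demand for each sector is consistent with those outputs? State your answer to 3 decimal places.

I − A =
  [   0.85    -0.15    -0.45]
  [  -0.30     0.90    -0.20]
  [  -0.30    -0.35     0.95]
d = (I − A) x:
  d_1 = (+0.85)·825 + (-0.15)·800 + (-0.45)·850 = 198.750
  d_2 = (-0.30)·825 + (+0.90)·800 + (-0.20)·850 = 302.500
  d_3 = (-0.30)·825 + (-0.35)·800 + (+0.95)·850 = 280.000

d_1 = 198.750, d_2 = 302.500, d_3 = 280.000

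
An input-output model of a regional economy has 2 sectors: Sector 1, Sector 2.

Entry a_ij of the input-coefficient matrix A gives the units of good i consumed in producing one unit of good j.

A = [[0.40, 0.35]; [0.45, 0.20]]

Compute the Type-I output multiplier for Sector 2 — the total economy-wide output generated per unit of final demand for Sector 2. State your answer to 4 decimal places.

I − A =
  [   0.60    -0.35]
  [  -0.45     0.80]
det(I−A) = (0.60)(0.80) − (-0.35)(-0.45) = 0.3225
adj(I−A) = [[0.80, 0.35], [0.45, 0.60]]
(I − A)⁻¹ = adj(I−A) / det(I−A) ≈
  [   2.48062     1.08527]
  [   1.39535     1.86047]
The output multiplier for sector j is the column-j sum of the Leontief inverse (I − A)⁻¹ = adj(I−A) / det(I−A).
Column 2 of adj(I−A): (0.35, 0.60); det(I−A) = 0.3225.
m_2 = (0.35 + 0.60) / 0.3225 = 0.95 / 0.3225 ≈ 2.9457.

m_2 = 2.9457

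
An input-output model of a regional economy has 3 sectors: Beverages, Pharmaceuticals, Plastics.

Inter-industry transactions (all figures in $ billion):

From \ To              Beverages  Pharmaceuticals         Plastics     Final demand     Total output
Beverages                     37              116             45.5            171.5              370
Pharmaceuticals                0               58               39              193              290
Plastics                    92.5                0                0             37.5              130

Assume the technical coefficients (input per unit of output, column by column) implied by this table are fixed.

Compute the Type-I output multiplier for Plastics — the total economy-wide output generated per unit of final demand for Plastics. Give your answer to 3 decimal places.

Technical coefficients a_ij = z_ij / X_j:
  a_11 = 37/370 = 0.10, a_21 = 0/370 = 0.00, a_31 = 92.5/370 = 0.25
  a_12 = 116/290 = 0.40, a_22 = 58/290 = 0.20, a_32 = 0/290 = 0.00
  a_13 = 45.5/130 = 0.35, a_23 = 39/130 = 0.30, a_33 = 0/130 = 0.00
I − A =
  [   0.90    -0.40    -0.35]
  [   0.00     0.80    -0.30]
  [  -0.25     0.00     1.00]
Cofactors of I−A, C_ij = (−1)^(i+j)·(minor ij) (rows/columns in the sector order above):
  C_11 = (0.80)(1.00) − (-0.30)(0.00) = 0.8000
  C_12 = −[(0.00)(1.00) − (-0.30)(-0.25)] = 0.0750
  C_13 = (0.00)(0.00) − (0.80)(-0.25) = 0.2000
  C_21 = −[(-0.40)(1.00) − (-0.35)(0.00)] = 0.4000
  C_22 = (0.90)(1.00) − (-0.35)(-0.25) = 0.8125
  C_23 = −[(0.90)(0.00) − (-0.40)(-0.25)] = 0.1000
  C_31 = (-0.40)(-0.30) − (-0.35)(0.80) = 0.4000
  C_32 = −[(0.90)(-0.30) − (-0.35)(0.00)] = 0.2700
  C_33 = (0.90)(0.80) − (-0.40)(0.00) = 0.7200
det(I−A) = Σ_j (I−A)_1j·C_1j = (0.90)(0.8000) + (-0.40)(0.0750) + (-0.35)(0.2000) = 0.6200
adj(I−A) = Cᵀ =
  [ 0.8000   0.4000   0.4000]
  [ 0.0750   0.8125   0.2700]
  [ 0.2000   0.1000   0.7200]
(I − A)⁻¹ = adj(I−A) / det(I−A) ≈
  [   1.2903     0.6452     0.6452]
  [   0.1210     1.3105     0.4355]
  [   0.3226     0.1613     1.1613]
The output multiplier for sector j is the column-j sum of the Leontief inverse (I − A)⁻¹ = adj(I−A) / det(I−A).
Column 3 of adj(I−A): (0.4000, 0.2700, 0.7200); det(I−A) = 0.6200.
m_3 = (0.4000 + 0.2700 + 0.7200) / 0.6200 = 1.39 / 0.6200 ≈ 2.242.

m_3 = 2.242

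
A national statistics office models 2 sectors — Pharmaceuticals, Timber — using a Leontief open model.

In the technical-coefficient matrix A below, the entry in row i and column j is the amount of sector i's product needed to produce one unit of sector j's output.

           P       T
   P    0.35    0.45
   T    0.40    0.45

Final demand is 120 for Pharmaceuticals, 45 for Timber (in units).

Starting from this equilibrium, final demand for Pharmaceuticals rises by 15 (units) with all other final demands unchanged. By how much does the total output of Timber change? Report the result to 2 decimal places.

Δx_T = 33.80

I − A =
  [   0.65    -0.45]
  [  -0.40     0.55]
det(I−A) = (0.65)(0.55) − (-0.45)(-0.40) = 0.1775
adj(I−A) = [[0.55, 0.45], [0.40, 0.65]]
(I − A)⁻¹ = adj(I−A) / det(I−A) ≈
  [   3.0986     2.5352]
  [   2.2535     3.6620]
Δx = (I − A)⁻¹ Δd with Δd having +15 in the Pharmaceuticals component and 0 elsewhere.
So Δx_T = L_TP · (+15), where L_TP = adj(I−A)_TP / det(I−A) = 0.40 / 0.1775.
Δx_T = 0.40 × (+15) / 0.1775 = 6.00 / 0.1775 ≈ 33.80.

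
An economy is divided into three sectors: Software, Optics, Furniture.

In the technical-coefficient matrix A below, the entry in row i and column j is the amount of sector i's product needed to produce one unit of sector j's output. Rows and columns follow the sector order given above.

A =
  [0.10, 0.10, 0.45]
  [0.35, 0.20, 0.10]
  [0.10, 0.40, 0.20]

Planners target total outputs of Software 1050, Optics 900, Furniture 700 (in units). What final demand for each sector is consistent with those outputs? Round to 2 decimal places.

d_S = 540.00, d_O = 282.50, d_F = 95.00

I − A =
  [   0.90    -0.10    -0.45]
  [  -0.35     0.80    -0.10]
  [  -0.10    -0.40     0.80]
d = (I − A) x:
  d_S = (+0.90)·1050 + (-0.10)·900 + (-0.45)·700 = 540.00
  d_O = (-0.35)·1050 + (+0.80)·900 + (-0.10)·700 = 282.50
  d_F = (-0.10)·1050 + (-0.40)·900 + (+0.80)·700 = 95.00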